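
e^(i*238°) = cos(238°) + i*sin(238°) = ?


cos(238°) = -0.5299
sin(238°) = -0.8480

e^(i*238°) = -0.5299 - 0.8480i


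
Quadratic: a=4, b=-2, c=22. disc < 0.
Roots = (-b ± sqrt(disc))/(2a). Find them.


disc = (-2)^2 - 4*4*22 = 4 - 352 = -348
sqrt(|disc|) = sqrt(348) = 18.6548
Real part = 2/(2*4) = 0.2500
Imag part = 18.6548/(2*4) = 2.3318

0.2500 ± 2.3318i


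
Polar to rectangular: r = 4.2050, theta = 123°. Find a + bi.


a = 4.2050*cos(123°) = 4.2050*(-0.54464) = -2.2902
b = 4.2050*sin(123°) = 4.2050*0.83867 = 3.5266

-2.2902 + 3.5266i


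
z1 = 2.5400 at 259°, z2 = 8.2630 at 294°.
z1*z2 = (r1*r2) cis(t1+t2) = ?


r = 2.5400 * 8.2630 = 20.9880
theta = 259° + 294° = 553° = 193° (mod 360)

20.9880 cis(193°)


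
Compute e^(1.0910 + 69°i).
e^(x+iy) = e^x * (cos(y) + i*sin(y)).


e^1.0910 = 2.9772
cos(69°) = 0.3584
sin(69°) = 0.9336
Real = 2.9772*0.3584 = 1.0670
Imag = 2.9772*0.9336 = 2.7795

1.0670 + 2.7795i


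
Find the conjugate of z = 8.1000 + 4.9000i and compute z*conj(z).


z_bar = 8.1000 - 4.9000i
z*z_bar = 8.1^2 + 4.9^2 = 65.61 + 24.01 = 89.62

z_bar = 8.1000 - 4.9000i, z*z_bar = 89.62


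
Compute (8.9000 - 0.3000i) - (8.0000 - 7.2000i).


Real: 8.9 - 8 = 0.9
Imag: -0.3 + 7.2 = 6.9

0.9000 + 6.9000i


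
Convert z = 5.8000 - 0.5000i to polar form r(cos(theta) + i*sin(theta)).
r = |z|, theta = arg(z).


r = sqrt(33.64+0.25) = sqrt(33.89) = 5.8215
theta = atan2(-0.5, 5.8) = -4.9271 degrees

r = 5.8215, theta = -4.9271 degrees


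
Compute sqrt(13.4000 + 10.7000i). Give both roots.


|z| = sqrt(179.56+114.49) = 17.1479
sqrt((|z|+a)/2) = sqrt((17.1479+13.4)/2) = sqrt(15.2739) = 3.9082
sqrt((|z|-a)/2) = sqrt((17.1479-13.4)/2) = sqrt(1.8739) = 1.3689

±(3.9082 + 1.3689i) i.e. 3.9082 + 1.3689i and -3.9082 - 1.3689i


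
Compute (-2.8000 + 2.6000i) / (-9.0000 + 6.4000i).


Conjugate of z2 = -9.0000 - 6.4000i
Numerator: (-2.8000 + 2.6000i)(-9.0000 - 6.4000i) = 41.8400 - 5.4800i
Denominator: (-9)^2 + 6.4^2 = 121.96
Result = (41.8400 - 5.4800i)/121.96

0.3431 - 0.0449i


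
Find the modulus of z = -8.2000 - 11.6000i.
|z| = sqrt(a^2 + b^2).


|z| = sqrt((-8.2)^2 + (-11.6)^2) = sqrt(67.24 + 134.56) = sqrt(201.8) = 14.2056

|z| = 14.2056


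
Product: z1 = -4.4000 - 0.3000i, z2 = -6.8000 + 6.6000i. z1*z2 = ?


Real = -4.4*(-6.8) - (-0.3)*6.6 = 29.92 - (-1.98) = 31.9
Imag = -4.4*6.6 - (6.8)*(-0.3) = -29.04 + 2.04 = -27

31.9000 - 27.0000i


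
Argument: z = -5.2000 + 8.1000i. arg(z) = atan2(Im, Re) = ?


Re = -5.2, Im = 8.1
arg = atan2(8.1, -5.2) = 122.6995 degrees

arg(z) = 122.6995 degrees


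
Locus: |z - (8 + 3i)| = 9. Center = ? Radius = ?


|z - z0| = r is a circle with center z0 and radius r.
Center = (8, 3), radius = 9

Circle with center (8, 3) and radius 9


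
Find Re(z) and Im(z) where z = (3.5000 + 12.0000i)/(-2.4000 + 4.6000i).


Multiply by conjugate: (3.5000 + 12.0000i)(-2.4000 - 4.6000i) / ((-2.4)^2 + 4.6^2)
Numerator real = 3.5*(-2.4) + 12*4.6 = 46.8
Numerator imag = 12*(-2.4) - 3.5*4.6 = -44.9
Denominator = 26.92
Re(z) = 46.8/26.92 = 1.7385
Im(z) = -44.9/26.92 = -1.6679

Re(z) = 1.7385, Im(z) = -1.6679


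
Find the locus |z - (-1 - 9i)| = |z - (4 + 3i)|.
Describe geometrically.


Equal distances means the locus is the perpendicular bisector of z1 and z2.
Midpoint = ((-1+4)/2, (-9+3)/2) = (1.5000, -3.0000)

Perpendicular bisector through (1.5000, -3.0000)


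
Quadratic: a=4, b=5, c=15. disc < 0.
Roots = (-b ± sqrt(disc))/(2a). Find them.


disc = 5^2 - 4*4*15 = 25 - 240 = -215
sqrt(|disc|) = sqrt(215) = 14.6629
Real part = -5/(2*4) = -0.6250
Imag part = 14.6629/(2*4) = 1.8329

-0.6250 ± 1.8329i


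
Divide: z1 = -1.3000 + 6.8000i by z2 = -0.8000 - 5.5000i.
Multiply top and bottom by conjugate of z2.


Conjugate of z2 = -0.8000 + 5.5000i
Numerator: (-1.3000 + 6.8000i)(-0.8000 + 5.5000i) = -36.3600 - 12.5900i
Denominator: (-0.8)^2 + (-5.5)^2 = 30.89
Result = (-36.3600 - 12.5900i)/30.89

-1.1771 - 0.4076i


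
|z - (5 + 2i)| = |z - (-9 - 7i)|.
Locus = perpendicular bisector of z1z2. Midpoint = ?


Equal distances means the locus is the perpendicular bisector of z1 and z2.
Midpoint = ((5+(-9))/2, (2+(-7))/2) = (-2.0000, -2.5000)

Perpendicular bisector through (-2.0000, -2.5000)


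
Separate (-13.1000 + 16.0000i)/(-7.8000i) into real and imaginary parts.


Multiply by conjugate: (-13.1000 + 16.0000i)(7.8000i) / (0^2 + (-7.8)^2)
Numerator real = -13.1*0 + 16*(-7.8) = -124.8
Numerator imag = 16*0 - (-13.1)*(-7.8) = -102.18
Denominator = 60.84
Re(z) = -124.8/60.84 = -2.0513
Im(z) = -102.18/60.84 = -1.6795

Re(z) = -2.0513, Im(z) = -1.6795


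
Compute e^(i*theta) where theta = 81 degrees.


cos(81°) = 0.1564
sin(81°) = 0.9877

e^(i*81°) = 0.1564 + 0.9877i


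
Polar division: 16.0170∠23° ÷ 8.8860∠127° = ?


r = 16.0170 / 8.8860 = 1.8025
theta = 23° - 127° = -104° = 256° (mod 360)

1.8025 cis(256°)


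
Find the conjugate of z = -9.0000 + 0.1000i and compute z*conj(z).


z_bar = -9.0000 - 0.1000i
z*z_bar = (-9)^2 + 0.1^2 = 81 + 0.01 = 81.01

z_bar = -9.0000 - 0.1000i, z*z_bar = 81.01


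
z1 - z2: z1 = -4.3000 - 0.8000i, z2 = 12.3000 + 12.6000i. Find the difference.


Real: -4.3 - 12.3 = -16.6
Imag: -0.8 - 12.6 = -13.4

-16.6000 - 13.4000i


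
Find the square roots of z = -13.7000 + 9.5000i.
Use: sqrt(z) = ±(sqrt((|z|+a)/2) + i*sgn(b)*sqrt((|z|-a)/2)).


|z| = sqrt(187.69+90.25) = 16.6715
sqrt((|z|+a)/2) = sqrt((16.6715+(-13.7))/2) = sqrt(1.4858) = 1.2189
sqrt((|z|-a)/2) = sqrt((16.6715-(-13.7))/2) = sqrt(15.1858) = 3.8969

±(1.2189 + 3.8969i) i.e. 1.2189 + 3.8969i and -1.2189 - 3.8969i


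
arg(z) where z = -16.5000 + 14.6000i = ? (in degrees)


Re = -16.5, Im = 14.6
arg = atan2(14.6, -16.5) = 138.4960 degrees

arg(z) = 138.4960 degrees


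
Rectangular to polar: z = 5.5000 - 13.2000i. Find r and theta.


r = sqrt(30.25+174.24) = sqrt(204.49) = 14.3000
theta = atan2(-13.2, 5.5) = -67.3801 degrees

r = 14.3000, theta = -67.3801 degrees


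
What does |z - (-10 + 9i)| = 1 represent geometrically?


|z - z0| = r is a circle with center z0 and radius r.
Center = (-10, 9), radius = 1

Circle with center (-10, 9) and radius 1


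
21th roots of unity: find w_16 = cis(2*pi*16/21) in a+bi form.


Angle = 360*16/21 = 274.2857°
a = cos(274.2857°) = 0.0747
b = sin(274.2857°) = -0.9972

0.0747 - 0.9972i


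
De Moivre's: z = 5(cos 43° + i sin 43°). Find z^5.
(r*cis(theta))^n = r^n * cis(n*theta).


r^5 = 5^5 = 3125
n*theta = 5*43° = 215° = 215° (mod 360)
a = 3125*cos(215°) = -2559.8501
b = 3125*sin(215°) = -1792.4264

3125 cis(215°) = -2559.8501 - 1792.4264i


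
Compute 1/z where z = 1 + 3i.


|z|^2 = 1+9 = 10
1/z = (1 - 3i)/10

1/z = 0.1000 - 0.3000i


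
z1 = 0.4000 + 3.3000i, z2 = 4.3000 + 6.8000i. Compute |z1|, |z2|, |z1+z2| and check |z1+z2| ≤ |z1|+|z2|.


|z1| = sqrt(0.4^2 + 3.3^2) = sqrt(11.05) = 3.3242
|z2| = sqrt(4.3^2 + 6.8^2) = sqrt(64.73) = 8.0455
z1+z2 = 4.7000 + 10.1000i
|z1+z2| = sqrt(124.1) = 11.1400
|z1|+|z2| = 3.3242 + 8.0455 = 11.3697

|z1+z2| = 11.1400 ≤ |z1|+|z2| = 11.3697 (verified)


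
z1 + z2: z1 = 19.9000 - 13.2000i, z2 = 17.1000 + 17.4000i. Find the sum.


Real: 19.9 + 17.1 = 37
Imag: -13.2 + 17.4 = 4.2

37.0000 + 4.2000i


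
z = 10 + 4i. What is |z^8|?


|z| = sqrt(100+16) = sqrt(116) = 10.7703
|z^8| = |z|^8 = (sqrt(116))^8 = 116^4 = 181063936

|z^8| = 181063936


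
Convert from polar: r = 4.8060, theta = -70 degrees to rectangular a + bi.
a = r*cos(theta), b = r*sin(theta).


a = 4.8060*cos(-70°) = 4.8060*0.342 = 1.6437
b = 4.8060*sin(-70°) = 4.8060*(-0.9397) = -4.5162

1.6437 - 4.5162i


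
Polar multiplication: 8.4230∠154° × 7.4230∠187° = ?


r = 8.4230 * 7.4230 = 62.5239
theta = 154° + 187° = 341° = 341° (mod 360)

62.5239 cis(341°)


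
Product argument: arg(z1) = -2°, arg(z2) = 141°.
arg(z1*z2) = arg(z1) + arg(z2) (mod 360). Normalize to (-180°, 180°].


arg(z1*z2) = -2° + 141° = 139°
Normalized to (-180°, 180°]: 139°

139°


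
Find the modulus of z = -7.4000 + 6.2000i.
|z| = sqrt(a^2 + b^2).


|z| = sqrt((-7.4)^2 + 6.2^2) = sqrt(54.76 + 38.44) = sqrt(93.2) = 9.6540

|z| = 9.6540


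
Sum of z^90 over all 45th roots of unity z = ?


The roots are w_k = w^k with w = e^(2*pi*i/45), and (w^k)^90 = (w^90)^k.
So S = 1 + u + u^2 + ... + u^(44) with u = w^90.
90 = 2*45 + 0, so 90 is a multiple of 45 and u = (w^45)^2 = 1.
Every one of the 45 terms equals 1: S = 45

S = 45


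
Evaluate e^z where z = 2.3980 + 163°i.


e^2.3980 = 11.0012
cos(163°) = -0.956305
sin(163°) = 0.29237
Real = 11.0012*(-0.956305) = -10.5205
Imag = 11.0012*0.29237 = 3.2164

-10.5205 + 3.2164i


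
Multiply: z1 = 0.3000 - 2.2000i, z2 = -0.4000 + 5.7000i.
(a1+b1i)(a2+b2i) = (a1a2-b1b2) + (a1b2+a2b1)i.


Real = 0.3*(-0.4) - (-2.2)*5.7 = -0.12 - (-12.54) = 12.42
Imag = 0.3*5.7 - (0.4)*(-2.2) = 1.71 + 0.88 = 2.59

12.4200 + 2.5900i


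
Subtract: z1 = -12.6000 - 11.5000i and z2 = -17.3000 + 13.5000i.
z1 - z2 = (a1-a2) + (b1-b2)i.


Real: -12.6 + 17.3 = 4.7
Imag: -11.5 - 13.5 = -25

4.7000 - 25.0000i


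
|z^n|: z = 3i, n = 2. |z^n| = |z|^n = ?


|z| = sqrt(0+9) = sqrt(9) = 3
|z^2| = |z|^2 = 3^2 = 9

|z^2| = 9


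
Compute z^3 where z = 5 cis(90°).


r^3 = 5^3 = 125
n*theta = 3*90° = 270° = 270° (mod 360)
a = 125*cos(270°) = 0
b = 125*sin(270°) = -125.0000

125 cis(270°) = 0 - 125.0000i


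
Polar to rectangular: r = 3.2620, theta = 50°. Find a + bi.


a = 3.2620*cos(50°) = 3.2620*0.6428 = 2.0968
b = 3.2620*sin(50°) = 3.2620*0.76604 = 2.4988

2.0968 + 2.4988i


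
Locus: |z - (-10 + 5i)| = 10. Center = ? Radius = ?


|z - z0| = r is a circle with center z0 and radius r.
Center = (-10, 5), radius = 10

Circle with center (-10, 5) and radius 10


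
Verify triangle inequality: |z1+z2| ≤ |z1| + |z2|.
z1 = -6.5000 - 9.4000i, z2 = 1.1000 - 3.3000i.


|z1| = sqrt((-6.5)^2 + (-9.4)^2) = sqrt(130.61) = 11.4285
|z2| = sqrt(1.1^2 + (-3.3)^2) = sqrt(12.1) = 3.4785
z1+z2 = -5.4000 - 12.7000i
|z1+z2| = sqrt(190.45) = 13.8004
|z1|+|z2| = 11.4285 + 3.4785 = 14.9070

|z1+z2| = 13.8004 ≤ |z1|+|z2| = 14.9070 (verified)


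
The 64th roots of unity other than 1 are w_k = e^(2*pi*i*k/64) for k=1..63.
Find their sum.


With w = e^(2*pi*i/64), all 64 of the 64th roots of unity w^0 = 1, w, ..., w^(63) sum to 0: 1 + w + ... + w^(63) = (1 - w^64)/(1 - w) = 0 since w^64 = 1, w ≠ 1.
Removing the root 1: w + w^2 + ... + w^(63) = 0 - 1 = -1

Sum = -1


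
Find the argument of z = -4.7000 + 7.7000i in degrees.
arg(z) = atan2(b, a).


Re = -4.7, Im = 7.7
arg = atan2(7.7, -4.7) = 121.3995 degrees

arg(z) = 121.3995 degrees


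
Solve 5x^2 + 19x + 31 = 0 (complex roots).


disc = 19^2 - 4*5*31 = 361 - 620 = -259
sqrt(|disc|) = sqrt(259) = 16.0935
Real part = -19/(2*5) = -1.9000
Imag part = 16.0935/(2*5) = 1.6093

-1.9000 ± 1.6093i


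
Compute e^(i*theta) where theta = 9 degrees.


cos(9°) = 0.9877
sin(9°) = 0.1564

e^(i*9°) = 0.9877 + 0.1564i


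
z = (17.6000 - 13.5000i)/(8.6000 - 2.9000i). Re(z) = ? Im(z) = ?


Multiply by conjugate: (17.6000 - 13.5000i)(8.6000 + 2.9000i) / (8.6^2 + (-2.9)^2)
Numerator real = 17.6*8.6 - (13.5)*(-2.9) = 190.51
Numerator imag = -13.5*8.6 - 17.6*(-2.9) = -65.06
Denominator = 82.37
Re(z) = 190.51/82.37 = 2.3129
Im(z) = -65.06/82.37 = -0.7899

Re(z) = 2.3129, Im(z) = -0.7899


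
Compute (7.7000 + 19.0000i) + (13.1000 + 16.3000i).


Real: 7.7 + 13.1 = 20.8
Imag: 19 + 16.3 = 35.3

20.8000 + 35.3000i


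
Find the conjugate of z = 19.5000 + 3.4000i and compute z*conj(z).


z_bar = 19.5000 - 3.4000i
z*z_bar = 19.5^2 + 3.4^2 = 380.25 + 11.56 = 391.81

z_bar = 19.5000 - 3.4000i, z*z_bar = 391.81


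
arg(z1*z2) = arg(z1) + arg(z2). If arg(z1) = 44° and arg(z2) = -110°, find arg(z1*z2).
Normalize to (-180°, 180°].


arg(z1*z2) = 44° - 110° = -66°
Normalized to (-180°, 180°]: -66°

-66°


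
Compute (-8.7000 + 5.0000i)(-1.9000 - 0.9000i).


Real = -8.7*(-1.9) - 5*(-0.9) = 16.53 - (-4.5) = 21.03
Imag = -8.7*(-0.9) - (1.9)*5 = 7.83 - (9.5) = -1.67

21.0300 - 1.6700i


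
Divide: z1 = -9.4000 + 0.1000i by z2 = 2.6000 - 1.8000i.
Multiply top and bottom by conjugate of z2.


Conjugate of z2 = 2.6000 + 1.8000i
Numerator: (-9.4000 + 0.1000i)(2.6000 + 1.8000i) = -24.6200 - 16.6600i
Denominator: 2.6^2 + (-1.8)^2 = 10
Result = (-24.6200 - 16.6600i)/10

-2.4620 - 1.6660i


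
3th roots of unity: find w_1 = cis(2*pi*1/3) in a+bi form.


Angle = 360*1/3 = 120°
a = cos(120°) = -0.5000
b = sin(120°) = 0.8660

-0.5000 + 0.8660i


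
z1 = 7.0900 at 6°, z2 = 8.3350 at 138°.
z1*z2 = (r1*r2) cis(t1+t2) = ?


r = 7.0900 * 8.3350 = 59.0952
theta = 6° + 138° = 144° = 144° (mod 360)

59.0952 cis(144°)


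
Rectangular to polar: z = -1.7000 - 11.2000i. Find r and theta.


r = sqrt(2.89+125.44) = sqrt(128.33) = 11.3283
theta = atan2(-11.2, -1.7) = -98.6308 degrees

r = 11.3283, theta = -98.6308 degrees


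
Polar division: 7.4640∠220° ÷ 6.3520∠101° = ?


r = 7.4640 / 6.3520 = 1.1751
theta = 220° - 101° = 119° = 119° (mod 360)

1.1751 cis(119°)


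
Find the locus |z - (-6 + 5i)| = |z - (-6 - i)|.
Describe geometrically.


Equal distances means the locus is the perpendicular bisector of z1 and z2.
Midpoint = ((-6+(-6))/2, (5+(-1))/2) = (-6.0000, 2.0000)

Perpendicular bisector through (-6.0000, 2.0000)


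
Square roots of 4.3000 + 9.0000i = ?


|z| = sqrt(18.49+81) = 9.9745
sqrt((|z|+a)/2) = sqrt((9.9745+4.3)/2) = sqrt(7.1372) = 2.6716
sqrt((|z|-a)/2) = sqrt((9.9745-4.3)/2) = sqrt(2.8372) = 1.6844

±(2.6716 + 1.6844i) i.e. 2.6716 + 1.6844i and -2.6716 - 1.6844i


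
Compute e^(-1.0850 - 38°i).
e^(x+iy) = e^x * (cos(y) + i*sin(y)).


e^-1.0850 = 0.3379
cos(-38°) = 0.788
sin(-38°) = -0.6157
Real = 0.3379*0.788 = 0.2663
Imag = 0.3379*(-0.6157) = -0.2080

0.2663 - 0.2080i


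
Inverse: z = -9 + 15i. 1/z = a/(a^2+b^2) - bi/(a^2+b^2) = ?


|z|^2 = 81+225 = 306
1/z = (-9 - 15i)/306

1/z = -0.0294 - 0.0490i


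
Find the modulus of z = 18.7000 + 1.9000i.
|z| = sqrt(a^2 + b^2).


|z| = sqrt(18.7^2 + 1.9^2) = sqrt(349.69 + 3.61) = sqrt(353.3) = 18.7963

|z| = 18.7963


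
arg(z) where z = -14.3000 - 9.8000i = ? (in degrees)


Re = -14.3, Im = -9.8
arg = atan2(-9.8, -14.3) = -145.5766 degrees

arg(z) = -145.5766 degrees


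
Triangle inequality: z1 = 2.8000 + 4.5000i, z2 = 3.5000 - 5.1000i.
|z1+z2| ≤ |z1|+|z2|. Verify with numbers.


|z1| = sqrt(2.8^2 + 4.5^2) = sqrt(28.09) = 5.3000
|z2| = sqrt(3.5^2 + (-5.1)^2) = sqrt(38.26) = 6.1855
z1+z2 = 6.3000 - 0.6000i
|z1+z2| = sqrt(40.05) = 6.3285
|z1|+|z2| = 5.3000 + 6.1855 = 11.4855

|z1+z2| = 6.3285 ≤ |z1|+|z2| = 11.4855 (verified)


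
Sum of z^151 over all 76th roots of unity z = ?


The roots are w_k = w^k with w = e^(2*pi*i/76), and (w^k)^151 = (w^151)^k.
So S = 1 + u + u^2 + ... + u^(75) with u = w^151.
151 = 1*76 + 75, so 151 is not a multiple of 76: u = (w^76)^1 * w^75 = w^75 ≠ 1 (w is a primitive 76th root), while u^76 = (w^76)^151 = 1.
Geometric series: S = (1 - u^76)/(1 - u) = (1 - 1)/(1 - u) = 0

S = 0


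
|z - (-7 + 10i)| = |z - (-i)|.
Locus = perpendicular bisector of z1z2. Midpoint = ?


Equal distances means the locus is the perpendicular bisector of z1 and z2.
Midpoint = ((-7+0)/2, (10+(-1))/2) = (-3.5000, 4.5000)

Perpendicular bisector through (-3.5000, 4.5000)


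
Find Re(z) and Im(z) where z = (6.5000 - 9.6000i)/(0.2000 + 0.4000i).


Multiply by conjugate: (6.5000 - 9.6000i)(0.2000 - 0.4000i) / (0.2^2 + 0.4^2)
Numerator real = 6.5*0.2 - (9.6)*0.4 = -2.54
Numerator imag = -9.6*0.2 - 6.5*0.4 = -4.52
Denominator = 0.2
Re(z) = -2.54/0.2 = -12.7000
Im(z) = -4.52/0.2 = -22.6000

Re(z) = -12.7000, Im(z) = -22.6000


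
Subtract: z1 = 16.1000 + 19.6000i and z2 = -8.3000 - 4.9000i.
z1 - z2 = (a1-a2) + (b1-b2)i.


Real: 16.1 + 8.3 = 24.4
Imag: 19.6 + 4.9 = 24.5

24.4000 + 24.5000i


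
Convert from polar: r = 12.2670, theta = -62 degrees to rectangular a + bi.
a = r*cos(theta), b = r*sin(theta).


a = 12.2670*cos(-62°) = 12.2670*0.46947 = 5.7590
b = 12.2670*sin(-62°) = 12.2670*(-0.88295) = -10.8311

5.7590 - 10.8311i


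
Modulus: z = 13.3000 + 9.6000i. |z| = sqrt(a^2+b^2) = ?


|z| = sqrt(13.3^2 + 9.6^2) = sqrt(176.89 + 92.16) = sqrt(269.05) = 16.4027

|z| = 16.4027


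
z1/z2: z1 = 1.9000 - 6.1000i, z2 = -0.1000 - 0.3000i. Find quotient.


Conjugate of z2 = -0.1000 + 0.3000i
Numerator: (1.9000 - 6.1000i)(-0.1000 + 0.3000i) = 1.6400 + 1.1800i
Denominator: (-0.1)^2 + (-0.3)^2 = 0.1
Result = (1.6400 + 1.1800i)/0.1

16.4000 + 11.8000i


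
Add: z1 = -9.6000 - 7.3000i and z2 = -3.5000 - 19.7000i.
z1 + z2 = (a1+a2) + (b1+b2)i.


Real: -9.6 - 3.5 = -13.1
Imag: -7.3 - 19.7 = -27

-13.1000 - 27.0000i


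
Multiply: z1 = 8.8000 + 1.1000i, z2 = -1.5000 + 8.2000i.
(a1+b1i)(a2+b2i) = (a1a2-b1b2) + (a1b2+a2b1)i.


Real = 8.8*(-1.5) - 1.1*8.2 = -13.2 - 9.02 = -22.22
Imag = 8.8*8.2 - (1.5)*1.1 = 72.16 - (1.65) = 70.51

-22.2200 + 70.5100i


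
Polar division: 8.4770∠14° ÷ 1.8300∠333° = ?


r = 8.4770 / 1.8300 = 4.6322
theta = 14° - 333° = -319° = 41° (mod 360)

4.6322 cis(41°)


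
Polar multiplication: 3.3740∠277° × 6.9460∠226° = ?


r = 3.3740 * 6.9460 = 23.4358
theta = 277° + 226° = 503° = 143° (mod 360)

23.4358 cis(143°)


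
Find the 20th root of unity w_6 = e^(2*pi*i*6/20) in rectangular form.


Angle = 360*6/20 = 108°
a = cos(108°) = -0.3090
b = sin(108°) = 0.9511

-0.3090 + 0.9511i


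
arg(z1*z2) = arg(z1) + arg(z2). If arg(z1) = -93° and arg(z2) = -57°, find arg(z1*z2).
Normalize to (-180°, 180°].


arg(z1*z2) = -93° - 57° = -150°
Normalized to (-180°, 180°]: -150°

-150°


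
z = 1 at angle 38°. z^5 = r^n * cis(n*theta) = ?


r^5 = 1^5 = 1
n*theta = 5*38° = 190° = 190° (mod 360)
a = 1*cos(190°) = -0.9848
b = 1*sin(190°) = -0.1736

1 cis(190°) = -0.9848 - 0.1736i


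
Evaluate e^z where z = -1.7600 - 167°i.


e^-1.7600 = 0.1720
cos(-167°) = -0.9744
sin(-167°) = -0.225
Real = 0.1720*(-0.9744) = -0.1676
Imag = 0.1720*(-0.225) = -0.0387

-0.1676 - 0.0387i


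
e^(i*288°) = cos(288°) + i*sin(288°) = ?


cos(288°) = 0.3090
sin(288°) = -0.9511

e^(i*288°) = 0.3090 - 0.9511i


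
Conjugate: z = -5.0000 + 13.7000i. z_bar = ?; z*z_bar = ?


z_bar = -5.0000 - 13.7000i
z*z_bar = (-5)^2 + 13.7^2 = 25 + 187.69 = 212.69

z_bar = -5.0000 - 13.7000i, z*z_bar = 212.69


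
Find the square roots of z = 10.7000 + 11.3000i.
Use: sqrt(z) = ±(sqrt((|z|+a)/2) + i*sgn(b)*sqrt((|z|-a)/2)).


|z| = sqrt(114.49+127.69) = 15.5621
sqrt((|z|+a)/2) = sqrt((15.5621+10.7)/2) = sqrt(13.1311) = 3.6237
sqrt((|z|-a)/2) = sqrt((15.5621-10.7)/2) = sqrt(2.4311) = 1.5592

±(3.6237 + 1.5592i) i.e. 3.6237 + 1.5592i and -3.6237 - 1.5592i


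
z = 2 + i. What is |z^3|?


|z| = sqrt(4+1) = sqrt(5) = 2.2361
|z^3| = |z|^3 = (sqrt(5))^3 = 5*sqrt(5)

|z^3| = 5*sqrt(5) ≈ 11.1803


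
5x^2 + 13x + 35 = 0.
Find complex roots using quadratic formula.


disc = 13^2 - 4*5*35 = 169 - 700 = -531
sqrt(|disc|) = sqrt(531) = 23.0434
Real part = -13/(2*5) = -1.3000
Imag part = 23.0434/(2*5) = 2.3043

-1.3000 ± 2.3043i


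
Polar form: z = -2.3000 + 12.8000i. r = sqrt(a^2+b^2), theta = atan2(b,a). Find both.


r = sqrt(5.29+163.84) = sqrt(169.13) = 13.0050
theta = atan2(12.8, -2.3) = 100.1866 degrees

r = 13.0050, theta = 100.1866 degrees


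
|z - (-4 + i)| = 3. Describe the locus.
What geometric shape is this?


|z - z0| = r is a circle with center z0 and radius r.
Center = (-4, 1), radius = 3

Circle with center (-4, 1) and radius 3


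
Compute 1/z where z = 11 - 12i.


|z|^2 = 121+144 = 265
1/z = (11 + 12i)/265

1/z = 0.0415 + 0.0453i


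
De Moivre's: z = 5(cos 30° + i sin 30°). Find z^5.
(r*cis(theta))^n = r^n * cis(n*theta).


r^5 = 5^5 = 3125
n*theta = 5*30° = 150° = 150° (mod 360)
a = 3125*cos(150°) = -2706.3294
b = 3125*sin(150°) = 1562.5000

3125 cis(150°) = -2706.3294 + 1562.5000i


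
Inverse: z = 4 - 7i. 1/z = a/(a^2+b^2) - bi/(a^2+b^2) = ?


|z|^2 = 16+49 = 65
1/z = (4 + 7i)/65

1/z = 0.0615 + 0.1077i


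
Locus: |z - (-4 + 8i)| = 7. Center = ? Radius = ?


|z - z0| = r is a circle with center z0 and radius r.
Center = (-4, 8), radius = 7

Circle with center (-4, 8) and radius 7


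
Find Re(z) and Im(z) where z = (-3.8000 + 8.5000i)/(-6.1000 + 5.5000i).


Multiply by conjugate: (-3.8000 + 8.5000i)(-6.1000 - 5.5000i) / ((-6.1)^2 + 5.5^2)
Numerator real = -3.8*(-6.1) + 8.5*5.5 = 69.93
Numerator imag = 8.5*(-6.1) - (-3.8)*5.5 = -30.95
Denominator = 67.46
Re(z) = 69.93/67.46 = 1.0366
Im(z) = -30.95/67.46 = -0.4588

Re(z) = 1.0366, Im(z) = -0.4588


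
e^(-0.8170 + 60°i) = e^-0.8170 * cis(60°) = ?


e^-0.8170 = 0.4418
cos(60°) = 0.5
sin(60°) = 0.866
Real = 0.4418*0.5 = 0.2209
Imag = 0.4418*0.866 = 0.3826

0.2209 + 0.3826i


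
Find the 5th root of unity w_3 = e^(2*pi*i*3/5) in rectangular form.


Angle = 360*3/5 = 216°
a = cos(216°) = -0.8090
b = sin(216°) = -0.5878

-0.8090 - 0.5878i


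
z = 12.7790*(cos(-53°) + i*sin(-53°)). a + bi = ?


a = 12.7790*cos(-53°) = 12.7790*0.601815 = 7.6906
b = 12.7790*sin(-53°) = 12.7790*(-0.79864) = -10.2058

7.6906 - 10.2058i


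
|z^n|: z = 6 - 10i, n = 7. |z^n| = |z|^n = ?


|z| = sqrt(36+100) = sqrt(136) = 11.6619
|z^7| = |z|^7 = (sqrt(136))^7 = 136^3 * sqrt(136) = 2515456*sqrt(136)

|z^7| = 2515456*sqrt(136) ≈ 29335005.8592


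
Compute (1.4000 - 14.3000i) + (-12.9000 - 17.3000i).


Real: 1.4 - 12.9 = -11.5
Imag: -14.3 - 17.3 = -31.6

-11.5000 - 31.6000i


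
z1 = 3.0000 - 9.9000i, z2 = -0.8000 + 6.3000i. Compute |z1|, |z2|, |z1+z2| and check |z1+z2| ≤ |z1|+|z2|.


|z1| = sqrt(3^2 + (-9.9)^2) = sqrt(107.01) = 10.3446
|z2| = sqrt((-0.8)^2 + 6.3^2) = sqrt(40.33) = 6.3506
z1+z2 = 2.2000 - 3.6000i
|z1+z2| = sqrt(17.8) = 4.2190
|z1|+|z2| = 10.3446 + 6.3506 = 16.6952

|z1+z2| = 4.2190 ≤ |z1|+|z2| = 16.6952 (verified)


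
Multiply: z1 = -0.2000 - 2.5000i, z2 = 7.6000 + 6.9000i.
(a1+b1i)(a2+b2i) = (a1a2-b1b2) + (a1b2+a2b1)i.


Real = -0.2*7.6 - (-2.5)*6.9 = -1.52 - (-17.25) = 15.73
Imag = -0.2*6.9 + 7.6*(-2.5) = -1.38 - (19) = -20.38

15.7300 - 20.3800i


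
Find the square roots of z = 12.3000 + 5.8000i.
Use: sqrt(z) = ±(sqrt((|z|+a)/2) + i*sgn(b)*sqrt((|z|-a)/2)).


|z| = sqrt(151.29+33.64) = 13.5989
sqrt((|z|+a)/2) = sqrt((13.5989+12.3)/2) = sqrt(12.9494) = 3.5985
sqrt((|z|-a)/2) = sqrt((13.5989-12.3)/2) = sqrt(0.6494) = 0.8059

±(3.5985 + 0.8059i) i.e. 3.5985 + 0.8059i and -3.5985 - 0.8059i


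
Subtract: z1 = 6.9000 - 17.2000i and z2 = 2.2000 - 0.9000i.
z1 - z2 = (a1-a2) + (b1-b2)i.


Real: 6.9 - 2.2 = 4.7
Imag: -17.2 + 0.9 = -16.3

4.7000 - 16.3000i


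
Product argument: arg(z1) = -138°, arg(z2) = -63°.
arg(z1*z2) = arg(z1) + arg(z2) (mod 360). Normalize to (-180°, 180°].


arg(z1*z2) = -138° - 63° = -201°
Normalized to (-180°, 180°]: 159°

159°


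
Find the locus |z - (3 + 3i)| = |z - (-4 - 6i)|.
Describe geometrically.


Equal distances means the locus is the perpendicular bisector of z1 and z2.
Midpoint = ((3+(-4))/2, (3+(-6))/2) = (-0.5000, -1.5000)

Perpendicular bisector through (-0.5000, -1.5000)


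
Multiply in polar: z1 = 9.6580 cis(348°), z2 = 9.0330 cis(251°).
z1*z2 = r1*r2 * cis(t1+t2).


r = 9.6580 * 9.0330 = 87.2407
theta = 348° + 251° = 599° = 239° (mod 360)

87.2407 cis(239°)


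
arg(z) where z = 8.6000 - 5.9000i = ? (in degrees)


Re = 8.6, Im = -5.9
arg = atan2(-5.9, 8.6) = -34.4519 degrees

arg(z) = -34.4519 degrees


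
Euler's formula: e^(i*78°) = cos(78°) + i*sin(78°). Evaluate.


cos(78°) = 0.2079
sin(78°) = 0.9781

e^(i*78°) = 0.2079 + 0.9781i


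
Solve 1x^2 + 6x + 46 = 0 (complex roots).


disc = 6^2 - 4*1*46 = 36 - 184 = -148
sqrt(|disc|) = sqrt(148) = 12.1655
Real part = -6/(2*1) = -3.0000
Imag part = 12.1655/(2*1) = 6.0828

-3.0000 ± 6.0828i


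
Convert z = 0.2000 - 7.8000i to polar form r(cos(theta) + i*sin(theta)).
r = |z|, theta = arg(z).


r = sqrt(0.04+60.84) = sqrt(60.88) = 7.8026
theta = atan2(-7.8, 0.2) = -88.5312 degrees

r = 7.8026, theta = -88.5312 degrees


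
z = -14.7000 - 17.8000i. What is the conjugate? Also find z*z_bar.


z_bar = -14.7000 + 17.8000i
z*z_bar = (-14.7)^2 + (-17.8)^2 = 216.09 + 316.84 = 532.93

z_bar = -14.7000 + 17.8000i, z*z_bar = 532.93


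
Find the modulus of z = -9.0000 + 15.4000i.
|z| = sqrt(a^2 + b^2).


|z| = sqrt((-9)^2 + 15.4^2) = sqrt(81 + 237.16) = sqrt(318.16) = 17.8370

|z| = 17.8370


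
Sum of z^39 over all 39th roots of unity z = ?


The roots are w_k = w^k with w = e^(2*pi*i/39), and (w^k)^39 = (w^39)^k.
So S = 1 + u + u^2 + ... + u^(38) with u = w^39.
39 = 1*39 + 0, so 39 is a multiple of 39 and u = (w^39)^1 = 1.
Every one of the 39 terms equals 1: S = 39

S = 39


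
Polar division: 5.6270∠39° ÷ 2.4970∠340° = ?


r = 5.6270 / 2.4970 = 2.2535
theta = 39° - 340° = -301° = 59° (mod 360)

2.2535 cis(59°)


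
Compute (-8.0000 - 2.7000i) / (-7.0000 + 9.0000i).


Conjugate of z2 = -7.0000 - 9.0000i
Numerator: (-8.0000 - 2.7000i)(-7.0000 - 9.0000i) = 31.7000 + 90.9000i
Denominator: (-7)^2 + 9^2 = 130
Result = (31.7000 + 90.9000i)/130

0.2438 + 0.6992i


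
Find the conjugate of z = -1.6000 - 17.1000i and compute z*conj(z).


z_bar = -1.6000 + 17.1000i
z*z_bar = (-1.6)^2 + (-17.1)^2 = 2.56 + 292.41 = 294.97

z_bar = -1.6000 + 17.1000i, z*z_bar = 294.97


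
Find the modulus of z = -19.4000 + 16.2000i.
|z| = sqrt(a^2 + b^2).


|z| = sqrt((-19.4)^2 + 16.2^2) = sqrt(376.36 + 262.44) = sqrt(638.8) = 25.2745

|z| = 25.2745


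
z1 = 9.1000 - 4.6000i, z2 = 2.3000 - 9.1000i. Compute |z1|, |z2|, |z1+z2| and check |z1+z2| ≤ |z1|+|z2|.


|z1| = sqrt(9.1^2 + (-4.6)^2) = sqrt(103.97) = 10.1966
|z2| = sqrt(2.3^2 + (-9.1)^2) = sqrt(88.1) = 9.3862
z1+z2 = 11.4000 - 13.7000i
|z1+z2| = sqrt(317.65) = 17.8227
|z1|+|z2| = 10.1966 + 9.3862 = 19.5828

|z1+z2| = 17.8227 ≤ |z1|+|z2| = 19.5828 (verified)


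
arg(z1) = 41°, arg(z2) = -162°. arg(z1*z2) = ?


arg(z1*z2) = 41° - 162° = -121°
Normalized to (-180°, 180°]: -121°

-121°


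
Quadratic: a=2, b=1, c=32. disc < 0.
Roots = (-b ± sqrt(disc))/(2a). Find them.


disc = 1^2 - 4*2*32 = 1 - 256 = -255
sqrt(|disc|) = sqrt(255) = 15.9687
Real part = -1/(2*2) = -0.2500
Imag part = 15.9687/(2*2) = 3.9922

-0.2500 ± 3.9922i


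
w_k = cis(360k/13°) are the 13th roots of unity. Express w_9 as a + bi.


Angle = 360*9/13 = 249.2308°
a = cos(249.2308°) = -0.3546
b = sin(249.2308°) = -0.9350

-0.3546 - 0.9350i


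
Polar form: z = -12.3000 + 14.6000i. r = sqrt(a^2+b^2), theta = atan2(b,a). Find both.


r = sqrt(151.29+213.16) = sqrt(364.45) = 19.0906
theta = atan2(14.6, -12.3) = 130.1130 degrees

r = 19.0906, theta = 130.1130 degrees


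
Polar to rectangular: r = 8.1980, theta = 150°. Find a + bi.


a = 8.1980*cos(150°) = 8.1980*(-0.86603) = -7.0997
b = 8.1980*sin(150°) = 8.1980*0.5 = 4.0990

-7.0997 + 4.0990i


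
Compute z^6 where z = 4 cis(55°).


r^6 = 4^6 = 4096
n*theta = 6*55° = 330° = 330° (mod 360)
a = 4096*cos(330°) = 3547.2401
b = 4096*sin(330°) = -2048.0000

4096 cis(330°) = 3547.2401 - 2048.0000i


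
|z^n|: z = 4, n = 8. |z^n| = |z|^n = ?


|z| = sqrt(16+0) = sqrt(16) = 4
|z^8| = |z|^8 = 4^8 = 65536

|z^8| = 65536


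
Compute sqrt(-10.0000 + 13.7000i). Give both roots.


|z| = sqrt(100+187.69) = 16.9614
sqrt((|z|+a)/2) = sqrt((16.9614+(-10))/2) = sqrt(3.4807) = 1.8657
sqrt((|z|-a)/2) = sqrt((16.9614-(-10))/2) = sqrt(13.4807) = 3.6716

±(1.8657 + 3.6716i) i.e. 1.8657 + 3.6716i and -1.8657 - 3.6716i


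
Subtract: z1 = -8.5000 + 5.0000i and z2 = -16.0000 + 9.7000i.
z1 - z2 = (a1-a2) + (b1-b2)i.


Real: -8.5 + 16 = 7.5
Imag: 5 - 9.7 = -4.7

7.5000 - 4.7000i


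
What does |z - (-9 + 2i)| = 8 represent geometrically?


|z - z0| = r is a circle with center z0 and radius r.
Center = (-9, 2), radius = 8

Circle with center (-9, 2) and radius 8


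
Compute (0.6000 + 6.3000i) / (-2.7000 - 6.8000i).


Conjugate of z2 = -2.7000 + 6.8000i
Numerator: (0.6000 + 6.3000i)(-2.7000 + 6.8000i) = -44.4600 - 12.9300i
Denominator: (-2.7)^2 + (-6.8)^2 = 53.53
Result = (-44.4600 - 12.9300i)/53.53

-0.8306 - 0.2415i


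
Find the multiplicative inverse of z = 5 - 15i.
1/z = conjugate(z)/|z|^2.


|z|^2 = 25+225 = 250
1/z = (5 + 15i)/250

1/z = 0.0200 + 0.0600i


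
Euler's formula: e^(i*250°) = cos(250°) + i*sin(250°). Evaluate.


cos(250°) = -0.3420
sin(250°) = -0.9397

e^(i*250°) = -0.3420 - 0.9397i


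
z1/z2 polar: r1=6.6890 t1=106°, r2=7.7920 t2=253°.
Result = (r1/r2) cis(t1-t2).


r = 6.6890 / 7.7920 = 0.8584
theta = 106° - 253° = -147° = 213° (mod 360)

0.8584 cis(213°)


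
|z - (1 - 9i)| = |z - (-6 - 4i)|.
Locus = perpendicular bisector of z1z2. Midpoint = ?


Equal distances means the locus is the perpendicular bisector of z1 and z2.
Midpoint = ((1+(-6))/2, (-9+(-4))/2) = (-2.5000, -6.5000)

Perpendicular bisector through (-2.5000, -6.5000)


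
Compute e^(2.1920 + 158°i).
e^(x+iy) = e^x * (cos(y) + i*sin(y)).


e^2.1920 = 8.9531
cos(158°) = -0.927184
sin(158°) = 0.37461
Real = 8.9531*(-0.927184) = -8.3012
Imag = 8.9531*0.37461 = 3.3539

-8.3012 + 3.3539i


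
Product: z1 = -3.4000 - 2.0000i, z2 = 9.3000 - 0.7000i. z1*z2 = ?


Real = -3.4*9.3 - (-2)*(-0.7) = -31.62 - 1.4 = -33.02
Imag = -3.4*(-0.7) + 9.3*(-2) = 2.38 - (18.6) = -16.22

-33.0200 - 16.2200i


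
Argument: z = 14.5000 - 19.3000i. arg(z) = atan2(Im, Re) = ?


Re = 14.5, Im = -19.3
arg = atan2(-19.3, 14.5) = -53.0826 degrees

arg(z) = -53.0826 degrees


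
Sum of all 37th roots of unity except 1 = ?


With w = e^(2*pi*i/37), all 37 of the 37th roots of unity w^0 = 1, w, ..., w^(36) sum to 0: 1 + w + ... + w^(36) = (1 - w^37)/(1 - w) = 0 since w^37 = 1, w ≠ 1.
Removing the root 1: w + w^2 + ... + w^(36) = 0 - 1 = -1

Sum = -1


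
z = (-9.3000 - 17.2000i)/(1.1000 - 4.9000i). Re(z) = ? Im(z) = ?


Multiply by conjugate: (-9.3000 - 17.2000i)(1.1000 + 4.9000i) / (1.1^2 + (-4.9)^2)
Numerator real = -9.3*1.1 - (17.2)*(-4.9) = 74.05
Numerator imag = -17.2*1.1 - (-9.3)*(-4.9) = -64.49
Denominator = 25.22
Re(z) = 74.05/25.22 = 2.9362
Im(z) = -64.49/25.22 = -2.5571

Re(z) = 2.9362, Im(z) = -2.5571


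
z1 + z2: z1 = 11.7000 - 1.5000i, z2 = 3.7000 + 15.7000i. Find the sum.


Real: 11.7 + 3.7 = 15.4
Imag: -1.5 + 15.7 = 14.2

15.4000 + 14.2000i


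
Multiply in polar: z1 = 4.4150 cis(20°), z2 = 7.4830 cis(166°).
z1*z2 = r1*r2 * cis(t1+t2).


r = 4.4150 * 7.4830 = 33.0374
theta = 20° + 166° = 186° = 186° (mod 360)

33.0374 cis(186°)


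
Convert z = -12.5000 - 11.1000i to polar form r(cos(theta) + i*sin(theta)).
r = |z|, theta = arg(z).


r = sqrt(156.25+123.21) = sqrt(279.46) = 16.7171
theta = atan2(-11.1, -12.5) = -138.3949 degrees

r = 16.7171, theta = -138.3949 degrees


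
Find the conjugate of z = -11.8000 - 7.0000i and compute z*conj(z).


z_bar = -11.8000 + 7.0000i
z*z_bar = (-11.8)^2 + (-7)^2 = 139.24 + 49 = 188.24

z_bar = -11.8000 + 7.0000i, z*z_bar = 188.24


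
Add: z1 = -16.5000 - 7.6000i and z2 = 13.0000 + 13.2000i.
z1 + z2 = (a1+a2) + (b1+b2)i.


Real: -16.5 + 13 = -3.5
Imag: -7.6 + 13.2 = 5.6

-3.5000 + 5.6000i


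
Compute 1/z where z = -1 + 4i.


|z|^2 = 1+16 = 17
1/z = (-1 - 4i)/17

1/z = -0.0588 - 0.2353i


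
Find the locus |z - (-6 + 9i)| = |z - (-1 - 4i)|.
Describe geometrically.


Equal distances means the locus is the perpendicular bisector of z1 and z2.
Midpoint = ((-6+(-1))/2, (9+(-4))/2) = (-3.5000, 2.5000)

Perpendicular bisector through (-3.5000, 2.5000)


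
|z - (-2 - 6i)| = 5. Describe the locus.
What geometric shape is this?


|z - z0| = r is a circle with center z0 and radius r.
Center = (-2, -6), radius = 5

Circle with center (-2, -6) and radius 5


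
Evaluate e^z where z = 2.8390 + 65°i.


e^2.8390 = 17.0987
cos(65°) = 0.422618
sin(65°) = 0.9063
Real = 17.0987*0.422618 = 7.2262
Imag = 17.0987*0.9063 = 15.4966

7.2262 + 15.4966i


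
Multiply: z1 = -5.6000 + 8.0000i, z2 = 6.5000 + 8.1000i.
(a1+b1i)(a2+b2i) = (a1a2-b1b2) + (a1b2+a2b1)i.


Real = -5.6*6.5 - 8*8.1 = -36.4 - 64.8 = -101.2
Imag = -5.6*8.1 + 6.5*8 = -45.36 + 52 = 6.64

-101.2000 + 6.6400i


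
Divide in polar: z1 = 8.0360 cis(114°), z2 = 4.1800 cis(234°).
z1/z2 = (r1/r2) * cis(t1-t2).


r = 8.0360 / 4.1800 = 1.9225
theta = 114° - 234° = -120° = 240° (mod 360)

1.9225 cis(240°)


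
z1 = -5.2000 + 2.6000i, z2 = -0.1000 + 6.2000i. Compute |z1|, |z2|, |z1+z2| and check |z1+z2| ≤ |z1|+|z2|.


|z1| = sqrt((-5.2)^2 + 2.6^2) = sqrt(33.8) = 5.8138
|z2| = sqrt((-0.1)^2 + 6.2^2) = sqrt(38.45) = 6.2008
z1+z2 = -5.3000 + 8.8000i
|z1+z2| = sqrt(105.53) = 10.2728
|z1|+|z2| = 5.8138 + 6.2008 = 12.0146

|z1+z2| = 10.2728 ≤ |z1|+|z2| = 12.0146 (verified)


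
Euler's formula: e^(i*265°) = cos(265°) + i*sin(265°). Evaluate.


cos(265°) = -0.0872
sin(265°) = -0.9962

e^(i*265°) = -0.0872 - 0.9962i


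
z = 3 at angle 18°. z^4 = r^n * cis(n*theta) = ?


r^4 = 3^4 = 81
n*theta = 4*18° = 72° = 72° (mod 360)
a = 81*cos(72°) = 25.0304
b = 81*sin(72°) = 77.0356

81 cis(72°) = 25.0304 + 77.0356i


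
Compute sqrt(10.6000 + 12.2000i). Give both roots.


|z| = sqrt(112.36+148.84) = 16.1617
sqrt((|z|+a)/2) = sqrt((16.1617+10.6)/2) = sqrt(13.3808) = 3.6580
sqrt((|z|-a)/2) = sqrt((16.1617-10.6)/2) = sqrt(2.7808) = 1.6676

±(3.6580 + 1.6676i) i.e. 3.6580 + 1.6676i and -3.6580 - 1.6676i


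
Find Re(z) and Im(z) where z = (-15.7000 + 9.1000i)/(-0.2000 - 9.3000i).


Multiply by conjugate: (-15.7000 + 9.1000i)(-0.2000 + 9.3000i) / ((-0.2)^2 + (-9.3)^2)
Numerator real = -15.7*(-0.2) + 9.1*(-9.3) = -81.49
Numerator imag = 9.1*(-0.2) - (-15.7)*(-9.3) = -147.83
Denominator = 86.53
Re(z) = -81.49/86.53 = -0.9418
Im(z) = -147.83/86.53 = -1.7084

Re(z) = -0.9418, Im(z) = -1.7084


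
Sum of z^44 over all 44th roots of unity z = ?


The roots are w_k = w^k with w = e^(2*pi*i/44), and (w^k)^44 = (w^44)^k.
So S = 1 + u + u^2 + ... + u^(43) with u = w^44.
44 = 1*44 + 0, so 44 is a multiple of 44 and u = (w^44)^1 = 1.
Every one of the 44 terms equals 1: S = 44

S = 44


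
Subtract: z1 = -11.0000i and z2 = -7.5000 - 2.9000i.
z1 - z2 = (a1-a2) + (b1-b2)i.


Real: 0 + 7.5 = 7.5
Imag: -11 + 2.9 = -8.1

7.5000 - 8.1000i


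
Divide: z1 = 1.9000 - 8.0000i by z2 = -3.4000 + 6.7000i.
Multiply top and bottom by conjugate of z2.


Conjugate of z2 = -3.4000 - 6.7000i
Numerator: (1.9000 - 8.0000i)(-3.4000 - 6.7000i) = -60.0600 + 14.4700i
Denominator: (-3.4)^2 + 6.7^2 = 56.45
Result = (-60.0600 + 14.4700i)/56.45

-1.0640 + 0.2563i


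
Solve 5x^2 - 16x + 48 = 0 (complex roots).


disc = (-16)^2 - 4*5*48 = 256 - 960 = -704
sqrt(|disc|) = sqrt(704) = 26.5330
Real part = 16/(2*5) = 1.6000
Imag part = 26.5330/(2*5) = 2.6533

1.6000 ± 2.6533i


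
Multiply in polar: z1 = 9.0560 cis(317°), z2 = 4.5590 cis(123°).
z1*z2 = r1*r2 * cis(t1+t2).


r = 9.0560 * 4.5590 = 41.2863
theta = 317° + 123° = 440° = 80° (mod 360)

41.2863 cis(80°)


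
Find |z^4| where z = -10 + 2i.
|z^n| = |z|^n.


|z| = sqrt(100+4) = sqrt(104) = 10.1980
|z^4| = |z|^4 = (sqrt(104))^4 = 104^2 = 10816

|z^4| = 10816


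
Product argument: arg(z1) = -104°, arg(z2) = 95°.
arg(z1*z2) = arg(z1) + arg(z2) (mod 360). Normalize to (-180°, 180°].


arg(z1*z2) = -104° + 95° = -9°
Normalized to (-180°, 180°]: -9°

-9°


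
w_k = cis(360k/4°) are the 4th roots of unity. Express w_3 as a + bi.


Angle = 360*3/4 = 270°
a = cos(270°) = 0
b = sin(270°) = -1.0000

0 - 1.0000i


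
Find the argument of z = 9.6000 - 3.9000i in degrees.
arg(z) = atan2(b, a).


Re = 9.6, Im = -3.9
arg = atan2(-3.9, 9.6) = -22.1094 degrees

arg(z) = -22.1094 degrees


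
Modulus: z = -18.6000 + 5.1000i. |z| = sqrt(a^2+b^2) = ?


|z| = sqrt((-18.6)^2 + 5.1^2) = sqrt(345.96 + 26.01) = sqrt(371.97) = 19.2865

|z| = 19.2865


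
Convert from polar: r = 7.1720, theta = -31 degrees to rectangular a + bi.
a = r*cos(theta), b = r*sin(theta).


a = 7.1720*cos(-31°) = 7.1720*0.85717 = 6.1476
b = 7.1720*sin(-31°) = 7.1720*(-0.51504) = -3.6939

6.1476 - 3.6939i


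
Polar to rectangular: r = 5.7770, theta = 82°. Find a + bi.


a = 5.7770*cos(82°) = 5.7770*0.13917 = 0.8040
b = 5.7770*sin(82°) = 5.7770*0.99027 = 5.7208

0.8040 + 5.7208i


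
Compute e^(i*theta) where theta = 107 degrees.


cos(107°) = -0.2924
sin(107°) = 0.9563

e^(i*107°) = -0.2924 + 0.9563i


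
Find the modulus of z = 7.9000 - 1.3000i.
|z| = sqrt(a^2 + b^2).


|z| = sqrt(7.9^2 + (-1.3)^2) = sqrt(62.41 + 1.69) = sqrt(64.1) = 8.0062

|z| = 8.0062


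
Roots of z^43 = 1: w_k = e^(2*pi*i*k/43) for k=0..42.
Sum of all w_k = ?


The sum of all 43th roots of unity is 0.
Geometric series: (1 - w^43)/(1 - w) = (1-1)/(1-w) = 0 since w^43 = 1, w ≠ 1.
Alternatively: coefficient of z^42 in z^43 - 1 is 0.

0


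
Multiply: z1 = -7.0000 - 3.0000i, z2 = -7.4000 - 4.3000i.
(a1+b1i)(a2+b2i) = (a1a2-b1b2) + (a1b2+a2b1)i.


Real = -7*(-7.4) - (-3)*(-4.3) = 51.8 - 12.9 = 38.9
Imag = -7*(-4.3) - (7.4)*(-3) = 30.1 + 22.2 = 52.3

38.9000 + 52.3000i


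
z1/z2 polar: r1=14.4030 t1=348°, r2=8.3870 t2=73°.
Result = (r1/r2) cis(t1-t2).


r = 14.4030 / 8.3870 = 1.7173
theta = 348° - 73° = 275° = 275° (mod 360)

1.7173 cis(275°)


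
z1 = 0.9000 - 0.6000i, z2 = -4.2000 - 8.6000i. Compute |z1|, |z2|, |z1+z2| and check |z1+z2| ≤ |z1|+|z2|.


|z1| = sqrt(0.9^2 + (-0.6)^2) = sqrt(1.17) = 1.0817
|z2| = sqrt((-4.2)^2 + (-8.6)^2) = sqrt(91.6) = 9.5708
z1+z2 = -3.3000 - 9.2000i
|z1+z2| = sqrt(95.53) = 9.7739
|z1|+|z2| = 1.0817 + 9.5708 = 10.6525

|z1+z2| = 9.7739 ≤ |z1|+|z2| = 10.6525 (verified)


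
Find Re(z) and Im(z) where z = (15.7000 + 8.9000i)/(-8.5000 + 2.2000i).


Multiply by conjugate: (15.7000 + 8.9000i)(-8.5000 - 2.2000i) / ((-8.5)^2 + 2.2^2)
Numerator real = 15.7*(-8.5) + 8.9*2.2 = -113.87
Numerator imag = 8.9*(-8.5) - 15.7*2.2 = -110.19
Denominator = 77.09
Re(z) = -113.87/77.09 = -1.4771
Im(z) = -110.19/77.09 = -1.4294

Re(z) = -1.4771, Im(z) = -1.4294


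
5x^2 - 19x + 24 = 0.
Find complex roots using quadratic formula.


disc = (-19)^2 - 4*5*24 = 361 - 480 = -119
sqrt(|disc|) = sqrt(119) = 10.9087
Real part = 19/(2*5) = 1.9000
Imag part = 10.9087/(2*5) = 1.0909

1.9000 ± 1.0909i


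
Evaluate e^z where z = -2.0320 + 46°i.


e^-2.0320 = 0.1311
cos(46°) = 0.6947
sin(46°) = 0.7193
Real = 0.1311*0.6947 = 0.0911
Imag = 0.1311*0.7193 = 0.0943

0.0911 + 0.0943i


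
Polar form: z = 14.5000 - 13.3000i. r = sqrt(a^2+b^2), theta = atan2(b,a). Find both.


r = sqrt(210.25+176.89) = sqrt(387.14) = 19.6759
theta = atan2(-13.3, 14.5) = -42.5283 degrees

r = 19.6759, theta = -42.5283 degrees


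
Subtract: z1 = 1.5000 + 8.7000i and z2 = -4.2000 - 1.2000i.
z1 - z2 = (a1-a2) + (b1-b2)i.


Real: 1.5 + 4.2 = 5.7
Imag: 8.7 + 1.2 = 9.9

5.7000 + 9.9000i


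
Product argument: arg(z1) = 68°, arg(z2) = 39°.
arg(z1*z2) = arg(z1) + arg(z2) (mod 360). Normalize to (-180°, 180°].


arg(z1*z2) = 68° + 39° = 107°
Normalized to (-180°, 180°]: 107°

107°


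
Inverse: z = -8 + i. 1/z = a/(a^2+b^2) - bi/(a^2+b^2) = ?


|z|^2 = 64+1 = 65
1/z = (-8 - 1i)/65

1/z = -0.1231 - 0.0154i


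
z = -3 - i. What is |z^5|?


|z| = sqrt(9+1) = sqrt(10) = 3.1623
|z^5| = |z|^5 = (sqrt(10))^5 = 10^2 * sqrt(10) = 100*sqrt(10)

|z^5| = 100*sqrt(10) ≈ 316.2278
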